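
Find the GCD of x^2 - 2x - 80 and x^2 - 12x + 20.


Factor each:
  x^2 - 2x - 80 = (x - 10)(x + 8)
  x^2 - 12x + 20 = (x - 10)(x - 2)
Common monic factor: x - 10


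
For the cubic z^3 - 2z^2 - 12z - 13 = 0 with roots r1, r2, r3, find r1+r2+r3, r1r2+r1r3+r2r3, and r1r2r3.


Monic cubic z^3+bz^2+cz+d=0: sum=-b, pairwise sum=c, product=-d.
b=-2, c=-12, d=-13
r1+r2+r3 = 2
r1r2+r1r3+r2r3 = -12
r1r2r3 = 13


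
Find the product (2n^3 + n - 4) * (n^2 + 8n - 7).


Distribute each term of the first polynomial:
  (2n^3)(n^2 + 8n - 7) = 2n^5 + 16n^4 - 14n^3
  (n)(n^2 + 8n - 7) = n^3 + 8n^2 - 7n
  (-4)(n^2 + 8n - 7) = -4n^2 - 32n + 28
Sum: 2n^5 + 16n^4 - 13n^3 + 4n^2 - 39n + 28


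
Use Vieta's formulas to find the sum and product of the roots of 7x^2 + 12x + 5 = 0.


For ax^2+bx+c=0: sum = -b/a, product = c/a.
a=7, b=12, c=5
Sum = -(12)/7 = -12/7
Product = (5)/7 = 5/7


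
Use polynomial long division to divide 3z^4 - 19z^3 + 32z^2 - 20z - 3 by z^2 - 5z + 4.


(3z^4 - 19z^3 + 32z^2 - 20z - 3) / (z^2 - 5z + 4)
Step 1: 3z^2 * (z^2 - 5z + 4) = 3z^4 - 15z^3 + 12z^2; subtract.
Step 2: -4z * (z^2 - 5z + 4) = -4z^3 + 20z^2 - 16z; subtract.
Step 3: 0 * (z^2 - 5z + 4) = 0; subtract.
Quotient: 3z^2 - 4z, Remainder: -4z - 3


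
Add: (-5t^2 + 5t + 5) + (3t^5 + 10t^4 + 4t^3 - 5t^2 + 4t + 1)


Align terms by degree and add:
  -5t^2 + 5t + 5
+ 3t^5 + 10t^4 + 4t^3 - 5t^2 + 4t + 1
= 3t^5 + 10t^4 + 4t^3 - 10t^2 + 9t + 6


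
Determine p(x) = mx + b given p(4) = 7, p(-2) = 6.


p(x) = mx + b. Using p(4)=7, p(-2)=6:
m = (7 - 6)/(4 + 2) = 1/6 = 1/6
b = 7 - m*(4) = 7 - 2/3 = 19/3
p(x) = (1/6)x + (19/3)


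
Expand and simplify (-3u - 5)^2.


Expand (-3u - 5)^2 by repeated multiplication:
= 9u^2 + 30u + 25


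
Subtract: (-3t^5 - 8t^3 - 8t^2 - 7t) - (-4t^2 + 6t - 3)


Distribute the minus sign:
  (-3t^5 - 8t^3 - 8t^2 - 7t)
- (-4t^2 + 6t - 3)
Negate second polynomial: 4t^2 - 6t + 3
Add: -3t^5 - 8t^3 - 4t^2 - 13t + 3


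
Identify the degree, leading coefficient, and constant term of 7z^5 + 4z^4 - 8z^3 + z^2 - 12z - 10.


Highest power of z is 5, with coefficient 7. Constant term is -10.
Degree = 5, leading coefficient = 7, constant term = -10


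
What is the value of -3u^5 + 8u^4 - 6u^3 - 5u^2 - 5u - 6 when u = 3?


Using direct substitution:
  -3 * (3)^5 = -729
  8 * (3)^4 = 648
  -6 * (3)^3 = -162
  -5 * (3)^2 = -45
  -5 * (3)^1 = -15
  constant: -6
Sum = -729 + 648 - 162 - 45 - 15 - 6 = -309


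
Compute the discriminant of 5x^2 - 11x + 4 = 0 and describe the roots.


D = b^2 - 4ac = (-11)^2 - 4(5)(4) = 121 - 80 = 41
Since D > 0: two distinct irrational roots


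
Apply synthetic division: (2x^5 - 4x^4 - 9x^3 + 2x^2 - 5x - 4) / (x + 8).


Synthetic division with c = -8. Coefficients: 2, -4, -9, 2, -5, -4
Bring down 2.
  2 * -8 = -16; -16 - 4 = -20
  -20 * -8 = 160; 160 - 9 = 151
  151 * -8 = -1208; -1208 + 2 = -1206
  -1206 * -8 = 9648; 9648 - 5 = 9643
  9643 * -8 = -77144; -77144 - 4 = -77148
Quotient: 2x^4 - 20x^3 + 151x^2 - 1206x + 9643, Remainder: -77148


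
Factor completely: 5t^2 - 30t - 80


Roots satisfy r1 + r2 = -b/a = 6 and r1*r2 = c/a = -16.
So r1 = -2, r2 = 8.
5t^2 - 30t - 80 = 5(t - r1)(t - r2) = 5(t + 2)(t - 8)


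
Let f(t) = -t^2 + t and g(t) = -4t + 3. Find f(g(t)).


Substitute g(t) into f:
f(g(t)) = -1*(-4t + 3)^2 + 1*(-4t + 3)
(-4t + 3)^2 = 16t^2 - 24t + 9
Expand and combine: -16t^2 + 20t - 6


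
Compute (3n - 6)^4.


Expand (3n - 6)^4 by repeated multiplication:
  (3n - 6)^2 = 9n^2 - 36n + 36
  (3n - 6)^3 = 27n^3 - 162n^2 + 324n - 216
= 81n^4 - 648n^3 + 1944n^2 - 2592n + 1296


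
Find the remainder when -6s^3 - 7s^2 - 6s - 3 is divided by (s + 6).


By the Remainder Theorem, the remainder equals p(-6):
  -6*(-6)^3 = 1296
  -7*(-6)^2 = -252
  -6*(-6)^1 = 36
  constant: -3
Sum: 1296 - 252 + 36 - 3 = 1077


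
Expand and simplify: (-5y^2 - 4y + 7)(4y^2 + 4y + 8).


Distribute each term of the first polynomial:
  (-5y^2)(4y^2 + 4y + 8) = -20y^4 - 20y^3 - 40y^2
  (-4y)(4y^2 + 4y + 8) = -16y^3 - 16y^2 - 32y
  (7)(4y^2 + 4y + 8) = 28y^2 + 28y + 56
Sum: -20y^4 - 36y^3 - 28y^2 - 4y + 56


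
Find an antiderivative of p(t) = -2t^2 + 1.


Reverse power rule on each term:
  ∫ -2t^2 dt = -(2/3)t^3
  ∫ 1 dt = t
F(t) = -(2/3)t^3 + t + C


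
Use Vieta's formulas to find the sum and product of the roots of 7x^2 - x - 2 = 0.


For ax^2+bx+c=0: sum = -b/a, product = c/a.
a=7, b=-1, c=-2
Sum = -(-1)/7 = 1/7
Product = (-2)/7 = -2/7


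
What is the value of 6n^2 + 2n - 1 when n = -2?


Using direct substitution:
  6 * (-2)^2 = 24
  2 * (-2)^1 = -4
  constant: -1
Sum = 24 - 4 - 1 = 19


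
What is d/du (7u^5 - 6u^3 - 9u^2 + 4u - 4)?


Apply the power rule term by term:
  d/du(7u^5) = 35u^4
  d/du(-6u^3) = -18u^2
  d/du(-9u^2) = -18u
  d/du(4u) = 4
  d/du(-4) = 0
p'(u) = 35u^4 - 18u^2 - 18u + 4


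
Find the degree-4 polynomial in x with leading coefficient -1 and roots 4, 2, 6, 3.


p(x) = -(x - 4)(x - 2)(x - 6)(x - 3)
Expand: -x^4 + 15x^3 - 80x^2 + 180x - 144


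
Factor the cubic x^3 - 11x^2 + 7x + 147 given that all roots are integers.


Try integer roots (divisors of 147). x=-3: p(-3)=0.
Divide out (x + 3): quotient is x^2 - 14x + 49.
Factor the quadratic: (x - 7)(x - 7)
Result: (x + 3)(x - 7)(x - 7)


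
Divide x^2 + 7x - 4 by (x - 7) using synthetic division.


Synthetic division with c = 7. Coefficients: 1, 7, -4
Bring down 1.
  1 * 7 = 7; 7 + 7 = 14
  14 * 7 = 98; 98 - 4 = 94
Quotient: x + 14, Remainder: 94


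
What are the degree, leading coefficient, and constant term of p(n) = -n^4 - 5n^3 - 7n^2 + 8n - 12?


Highest power of n is 4, with coefficient -1. Constant term is -12.
Degree = 4, leading coefficient = -1, constant term = -12


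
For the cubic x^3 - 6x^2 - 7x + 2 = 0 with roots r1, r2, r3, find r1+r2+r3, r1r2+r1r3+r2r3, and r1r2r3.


Monic cubic x^3+bx^2+cx+d=0: sum=-b, pairwise sum=c, product=-d.
b=-6, c=-7, d=2
r1+r2+r3 = 6
r1r2+r1r3+r2r3 = -7
r1r2r3 = -2


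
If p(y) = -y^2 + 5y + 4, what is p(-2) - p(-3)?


p(-2) = -10
p(-3) = -20
p(-2) - p(-3) = -10 + 20 = 10


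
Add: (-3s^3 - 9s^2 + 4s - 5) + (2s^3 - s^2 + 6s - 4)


Align terms by degree and add:
  -3s^3 - 9s^2 + 4s - 5
+ 2s^3 - s^2 + 6s - 4
= -s^3 - 10s^2 + 10s - 9


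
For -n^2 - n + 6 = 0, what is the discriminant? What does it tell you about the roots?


D = b^2 - 4ac = (-1)^2 - 4(-1)(6) = 1 + 24 = 25
Since D > 0: two distinct rational roots


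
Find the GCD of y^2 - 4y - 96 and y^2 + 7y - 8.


Factor each:
  y^2 - 4y - 96 = (y + 8)(y - 12)
  y^2 + 7y - 8 = (y + 8)(y - 1)
Common monic factor: y + 8


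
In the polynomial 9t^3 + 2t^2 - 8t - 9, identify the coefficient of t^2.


Read off the coefficient of t^2: 2


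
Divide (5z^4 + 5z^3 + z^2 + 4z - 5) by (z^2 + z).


(5z^4 + 5z^3 + z^2 + 4z - 5) / (z^2 + z)
Step 1: 5z^2 * (z^2 + z) = 5z^4 + 5z^3; subtract.
Step 2: 0 * (z^2 + z) = 0; subtract.
Step 3: 1 * (z^2 + z) = z^2 + z; subtract.
Quotient: 5z^2 + 1, Remainder: 3z - 5


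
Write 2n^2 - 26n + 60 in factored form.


Roots satisfy r1 + r2 = -b/a = 13 and r1*r2 = c/a = 30.
So r1 = 3, r2 = 10.
2n^2 - 26n + 60 = 2(n - r1)(n - r2) = 2(n - 3)(n - 10)


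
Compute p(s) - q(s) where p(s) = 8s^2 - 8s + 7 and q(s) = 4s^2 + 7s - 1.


Distribute the minus sign:
  (8s^2 - 8s + 7)
- (4s^2 + 7s - 1)
Negate second polynomial: -4s^2 - 7s + 1
Add: 4s^2 - 15s + 8


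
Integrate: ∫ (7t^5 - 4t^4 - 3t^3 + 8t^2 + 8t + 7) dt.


Reverse power rule on each term:
  ∫ 7t^5 dt = (7/6)t^6
  ∫ -4t^4 dt = -(4/5)t^5
  ∫ -3t^3 dt = -(3/4)t^4
  ∫ 8t^2 dt = (8/3)t^3
  ∫ 8t dt = 4t^2
  ∫ 7 dt = 7t
F(t) = (7/6)t^6 - (4/5)t^5 - (3/4)t^4 + (8/3)t^3 + 4t^2 + 7t + C


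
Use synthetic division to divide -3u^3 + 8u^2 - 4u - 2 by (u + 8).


Synthetic division with c = -8. Coefficients: -3, 8, -4, -2
Bring down -3.
  -3 * -8 = 24; 24 + 8 = 32
  32 * -8 = -256; -256 - 4 = -260
  -260 * -8 = 2080; 2080 - 2 = 2078
Quotient: -3u^2 + 32u - 260, Remainder: 2078


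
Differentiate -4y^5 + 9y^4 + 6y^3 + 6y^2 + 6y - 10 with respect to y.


Apply the power rule term by term:
  d/dy(-4y^5) = -20y^4
  d/dy(9y^4) = 36y^3
  d/dy(6y^3) = 18y^2
  d/dy(6y^2) = 12y
  d/dy(6y) = 6
  d/dy(-10) = 0
p'(y) = -20y^4 + 36y^3 + 18y^2 + 12y + 6


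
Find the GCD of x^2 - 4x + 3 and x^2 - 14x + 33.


Factor each:
  x^2 - 4x + 3 = (x - 3)(x - 1)
  x^2 - 14x + 33 = (x - 3)(x - 11)
Common monic factor: x - 3


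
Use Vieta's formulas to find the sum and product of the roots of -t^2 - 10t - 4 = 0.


For at^2+bt+c=0: sum = -b/a, product = c/a.
a=-1, b=-10, c=-4
Sum = -(-10)/-1 = -10
Product = (-4)/-1 = 4


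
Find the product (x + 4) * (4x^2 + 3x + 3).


Distribute each term of the first polynomial:
  (x)(4x^2 + 3x + 3) = 4x^3 + 3x^2 + 3x
  (4)(4x^2 + 3x + 3) = 16x^2 + 12x + 12
Sum: 4x^3 + 19x^2 + 15x + 12


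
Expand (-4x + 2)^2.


Expand (-4x + 2)^2 by repeated multiplication:
= 16x^2 - 16x + 4


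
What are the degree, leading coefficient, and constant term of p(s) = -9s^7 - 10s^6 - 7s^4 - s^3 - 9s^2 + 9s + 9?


Highest power of s is 7, with coefficient -9. Constant term is 9.
Degree = 7, leading coefficient = -9, constant term = 9


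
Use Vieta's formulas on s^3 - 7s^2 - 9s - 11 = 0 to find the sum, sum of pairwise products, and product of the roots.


Monic cubic s^3+bs^2+cs+d=0: sum=-b, pairwise sum=c, product=-d.
b=-7, c=-9, d=-11
r1+r2+r3 = 7
r1r2+r1r3+r2r3 = -9
r1r2r3 = 11


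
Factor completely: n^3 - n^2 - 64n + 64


Try integer roots (divisors of 64). n=-8: p(-8)=0.
Divide out (n + 8): quotient is n^2 - 9n + 8.
Factor the quadratic: (n - 1)(n - 8)
Result: (n + 8)(n - 1)(n - 8)


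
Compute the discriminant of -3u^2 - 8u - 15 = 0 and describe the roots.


D = b^2 - 4ac = (-8)^2 - 4(-3)(-15) = 64 - 180 = -116
Since D < 0: two complex conjugate roots (no real roots)


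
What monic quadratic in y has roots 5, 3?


p(y) = (y - 5)(y - 3)
Expand: y^2 - 8y + 15


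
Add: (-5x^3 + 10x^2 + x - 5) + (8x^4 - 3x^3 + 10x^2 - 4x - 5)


Align terms by degree and add:
  -5x^3 + 10x^2 + x - 5
+ 8x^4 - 3x^3 + 10x^2 - 4x - 5
= 8x^4 - 8x^3 + 20x^2 - 3x - 10


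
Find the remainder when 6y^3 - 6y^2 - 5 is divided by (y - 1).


By the Remainder Theorem, the remainder equals p(1):
  6*(1)^3 = 6
  -6*(1)^2 = -6
  0*(1)^1 = 0
  constant: -5
Sum: 6 - 6 + 0 - 5 = -5


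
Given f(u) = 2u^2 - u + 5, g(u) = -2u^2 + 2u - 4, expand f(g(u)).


Substitute g(u) into f:
f(g(u)) = 2*(-2u^2 + 2u - 4)^2 + (-1)*(-2u^2 + 2u - 4) + 5
(-2u^2 + 2u - 4)^2 = 4u^4 - 8u^3 + 20u^2 - 16u + 16
Expand and combine: 8u^4 - 16u^3 + 42u^2 - 34u + 41


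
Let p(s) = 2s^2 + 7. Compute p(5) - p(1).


p(5) = 57
p(1) = 9
p(5) - p(1) = 57 - 9 = 48


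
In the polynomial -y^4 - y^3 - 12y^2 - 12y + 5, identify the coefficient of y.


Read off the coefficient of y: -12


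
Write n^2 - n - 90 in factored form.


Roots satisfy r1 + r2 = -b/a = 1 and r1*r2 = c/a = -90.
So r1 = -9, r2 = 10.
n^2 - n - 90 = (n - r1)(n - r2) = (n + 9)(n - 10)


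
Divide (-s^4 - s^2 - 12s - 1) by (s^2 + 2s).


(-s^4 - s^2 - 12s - 1) / (s^2 + 2s)
Step 1: -s^2 * (s^2 + 2s) = -s^4 - 2s^3; subtract.
Step 2: 2s * (s^2 + 2s) = 2s^3 + 4s^2; subtract.
Step 3: -5 * (s^2 + 2s) = -5s^2 - 10s; subtract.
Quotient: -s^2 + 2s - 5, Remainder: -2s - 1


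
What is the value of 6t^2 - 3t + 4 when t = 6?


Using direct substitution:
  6 * (6)^2 = 216
  -3 * (6)^1 = -18
  constant: 4
Sum = 216 - 18 + 4 = 202


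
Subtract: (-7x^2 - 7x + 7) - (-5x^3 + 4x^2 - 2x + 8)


Distribute the minus sign:
  (-7x^2 - 7x + 7)
- (-5x^3 + 4x^2 - 2x + 8)
Negate second polynomial: 5x^3 - 4x^2 + 2x - 8
Add: 5x^3 - 11x^2 - 5x - 1


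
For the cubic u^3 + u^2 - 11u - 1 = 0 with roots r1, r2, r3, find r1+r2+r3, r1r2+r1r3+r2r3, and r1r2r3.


Monic cubic u^3+bu^2+cu+d=0: sum=-b, pairwise sum=c, product=-d.
b=1, c=-11, d=-1
r1+r2+r3 = -1
r1r2+r1r3+r2r3 = -11
r1r2r3 = 1


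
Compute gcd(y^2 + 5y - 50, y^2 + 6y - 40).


Factor each:
  y^2 + 5y - 50 = (y + 10)(y - 5)
  y^2 + 6y - 40 = (y + 10)(y - 4)
Common monic factor: y + 10


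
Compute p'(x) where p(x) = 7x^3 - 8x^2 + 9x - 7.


Apply the power rule term by term:
  d/dx(7x^3) = 21x^2
  d/dx(-8x^2) = -16x
  d/dx(9x) = 9
  d/dx(-7) = 0
p'(x) = 21x^2 - 16x + 9


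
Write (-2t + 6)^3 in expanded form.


Expand (-2t + 6)^3 by repeated multiplication:
  (-2t + 6)^2 = 4t^2 - 24t + 36
= -8t^3 + 72t^2 - 216t + 216


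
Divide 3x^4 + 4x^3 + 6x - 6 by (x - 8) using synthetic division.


Synthetic division with c = 8. Coefficients: 3, 4, 0, 6, -6
Bring down 3.
  3 * 8 = 24; 24 + 4 = 28
  28 * 8 = 224; 224 + 0 = 224
  224 * 8 = 1792; 1792 + 6 = 1798
  1798 * 8 = 14384; 14384 - 6 = 14378
Quotient: 3x^3 + 28x^2 + 224x + 1798, Remainder: 14378


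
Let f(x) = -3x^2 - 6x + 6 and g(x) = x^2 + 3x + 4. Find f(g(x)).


Substitute g(x) into f:
f(g(x)) = -3*(x^2 + 3x + 4)^2 + (-6)*(x^2 + 3x + 4) + 6
(x^2 + 3x + 4)^2 = x^4 + 6x^3 + 17x^2 + 24x + 16
Expand and combine: -3x^4 - 18x^3 - 57x^2 - 90x - 66


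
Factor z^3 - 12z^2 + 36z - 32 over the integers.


Try integer roots (divisors of -32). z=2: p(2)=0.
Divide out (z - 2): quotient is z^2 - 10z + 16.
Factor the quadratic: (z - 8)(z - 2)
Result: (z - 2)(z - 8)(z - 2)


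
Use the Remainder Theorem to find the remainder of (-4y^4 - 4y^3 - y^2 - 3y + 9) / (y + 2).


By the Remainder Theorem, the remainder equals p(-2):
  -4*(-2)^4 = -64
  -4*(-2)^3 = 32
  -1*(-2)^2 = -4
  -3*(-2)^1 = 6
  constant: 9
Sum: -64 + 32 - 4 + 6 + 9 = -21


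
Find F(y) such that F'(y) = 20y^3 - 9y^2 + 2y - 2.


Reverse power rule on each term:
  ∫ 20y^3 dy = 5y^4
  ∫ -9y^2 dy = -3y^3
  ∫ 2y dy = y^2
  ∫ -2 dy = -2y
F(y) = 5y^4 - 3y^3 + y^2 - 2y + C


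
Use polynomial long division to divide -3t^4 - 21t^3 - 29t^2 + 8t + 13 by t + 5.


(-3t^4 - 21t^3 - 29t^2 + 8t + 13) / (t + 5)
Step 1: -3t^3 * (t + 5) = -3t^4 - 15t^3; subtract.
Step 2: -6t^2 * (t + 5) = -6t^3 - 30t^2; subtract.
Step 3: t * (t + 5) = t^2 + 5t; subtract.
Step 4: 3 * (t + 5) = 3t + 15; subtract.
Quotient: -3t^3 - 6t^2 + t + 3, Remainder: -2


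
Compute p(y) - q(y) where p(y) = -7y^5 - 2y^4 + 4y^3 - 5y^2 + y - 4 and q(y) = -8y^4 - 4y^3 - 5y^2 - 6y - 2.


Distribute the minus sign:
  (-7y^5 - 2y^4 + 4y^3 - 5y^2 + y - 4)
- (-8y^4 - 4y^3 - 5y^2 - 6y - 2)
Negate second polynomial: 8y^4 + 4y^3 + 5y^2 + 6y + 2
Add: -7y^5 + 6y^4 + 8y^3 + 7y - 2


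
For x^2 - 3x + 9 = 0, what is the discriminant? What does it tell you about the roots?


D = b^2 - 4ac = (-3)^2 - 4(1)(9) = 9 - 36 = -27
Since D < 0: two complex conjugate roots (no real roots)


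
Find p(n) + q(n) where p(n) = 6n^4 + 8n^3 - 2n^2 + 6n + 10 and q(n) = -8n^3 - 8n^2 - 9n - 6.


Align terms by degree and add:
  6n^4 + 8n^3 - 2n^2 + 6n + 10
  -8n^3 - 8n^2 - 9n - 6
= 6n^4 - 10n^2 - 3n + 4


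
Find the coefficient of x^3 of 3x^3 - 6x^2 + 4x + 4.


Read off the coefficient of x^3: 3


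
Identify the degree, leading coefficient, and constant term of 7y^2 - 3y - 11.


Highest power of y is 2, with coefficient 7. Constant term is -11.
Degree = 2, leading coefficient = 7, constant term = -11


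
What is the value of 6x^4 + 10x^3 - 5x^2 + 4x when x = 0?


Using direct substitution:
  6 * (0)^4 = 0
  10 * (0)^3 = 0
  -5 * (0)^2 = 0
  4 * (0)^1 = 0
  constant: 0
Sum = 0 + 0 + 0 + 0 + 0 = 0


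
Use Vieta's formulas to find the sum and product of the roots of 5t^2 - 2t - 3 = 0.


For at^2+bt+c=0: sum = -b/a, product = c/a.
a=5, b=-2, c=-3
Sum = -(-2)/5 = 2/5
Product = (-3)/5 = -3/5


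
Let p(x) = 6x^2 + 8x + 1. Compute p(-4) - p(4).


p(-4) = 65
p(4) = 129
p(-4) - p(4) = 65 - 129 = -64


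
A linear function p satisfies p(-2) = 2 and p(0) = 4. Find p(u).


p(u) = mu + b. Using p(-2)=2, p(0)=4:
m = (2 - 4)/(-2) = -2/-2 = 1
b = 2 - m*(-2) = 2 + 2 = 4
p(u) = u + 4


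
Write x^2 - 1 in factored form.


Roots satisfy r1 + r2 = -b/a = 0 and r1*r2 = c/a = -1.
So r1 = -1, r2 = 1.
x^2 - 1 = (x - r1)(x - r2) = (x + 1)(x - 1)


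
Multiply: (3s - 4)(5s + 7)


Distribute each term of the first polynomial:
  (3s)(5s + 7) = 15s^2 + 21s
  (-4)(5s + 7) = -20s - 28
Sum: 15s^2 + s - 28


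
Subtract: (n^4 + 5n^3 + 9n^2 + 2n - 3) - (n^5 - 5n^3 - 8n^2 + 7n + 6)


Distribute the minus sign:
  (n^4 + 5n^3 + 9n^2 + 2n - 3)
- (n^5 - 5n^3 - 8n^2 + 7n + 6)
Negate second polynomial: -n^5 + 5n^3 + 8n^2 - 7n - 6
Add: -n^5 + n^4 + 10n^3 + 17n^2 - 5n - 9


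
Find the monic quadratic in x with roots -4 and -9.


p(x) = (x + 4)(x + 9)
Expand: x^2 + 13x + 36


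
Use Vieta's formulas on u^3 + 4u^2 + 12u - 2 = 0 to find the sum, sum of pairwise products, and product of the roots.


Monic cubic u^3+bu^2+cu+d=0: sum=-b, pairwise sum=c, product=-d.
b=4, c=12, d=-2
r1+r2+r3 = -4
r1r2+r1r3+r2r3 = 12
r1r2r3 = 2


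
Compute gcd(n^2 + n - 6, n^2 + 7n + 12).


Factor each:
  n^2 + n - 6 = (n + 3)(n - 2)
  n^2 + 7n + 12 = (n + 3)(n + 4)
Common monic factor: n + 3


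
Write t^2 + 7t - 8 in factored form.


Roots satisfy r1 + r2 = -b/a = -7 and r1*r2 = c/a = -8.
So r1 = 1, r2 = -8.
t^2 + 7t - 8 = (t - r1)(t - r2) = (t - 1)(t + 8)


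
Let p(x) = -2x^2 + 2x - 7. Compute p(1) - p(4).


p(1) = -7
p(4) = -31
p(1) - p(4) = -7 + 31 = 24


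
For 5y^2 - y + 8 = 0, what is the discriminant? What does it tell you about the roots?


D = b^2 - 4ac = (-1)^2 - 4(5)(8) = 1 - 160 = -159
Since D < 0: two complex conjugate roots (no real roots)


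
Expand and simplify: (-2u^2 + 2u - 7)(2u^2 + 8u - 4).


Distribute each term of the first polynomial:
  (-2u^2)(2u^2 + 8u - 4) = -4u^4 - 16u^3 + 8u^2
  (2u)(2u^2 + 8u - 4) = 4u^3 + 16u^2 - 8u
  (-7)(2u^2 + 8u - 4) = -14u^2 - 56u + 28
Sum: -4u^4 - 12u^3 + 10u^2 - 64u + 28


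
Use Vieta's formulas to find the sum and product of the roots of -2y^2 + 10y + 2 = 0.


For ay^2+by+c=0: sum = -b/a, product = c/a.
a=-2, b=10, c=2
Sum = -(10)/-2 = 5
Product = (2)/-2 = -1


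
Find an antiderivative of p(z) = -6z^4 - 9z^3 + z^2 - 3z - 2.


Reverse power rule on each term:
  ∫ -6z^4 dz = -(6/5)z^5
  ∫ -9z^3 dz = -(9/4)z^4
  ∫ z^2 dz = (1/3)z^3
  ∫ -3z dz = -(3/2)z^2
  ∫ -2 dz = -2z
F(z) = -(6/5)z^5 - (9/4)z^4 + (1/3)z^3 - (3/2)z^2 - 2z + C


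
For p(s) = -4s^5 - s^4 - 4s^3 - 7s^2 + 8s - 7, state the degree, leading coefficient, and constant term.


Highest power of s is 5, with coefficient -4. Constant term is -7.
Degree = 5, leading coefficient = -4, constant term = -7


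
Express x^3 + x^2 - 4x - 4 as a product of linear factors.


Try integer roots (divisors of -4). x=-1: p(-1)=0.
Divide out (x + 1): quotient is x^2 - 4.
Factor the quadratic: (x + 2)(x - 2)
Result: (x + 1)(x + 2)(x - 2)


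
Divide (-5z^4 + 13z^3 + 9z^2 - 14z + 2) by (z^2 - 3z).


(-5z^4 + 13z^3 + 9z^2 - 14z + 2) / (z^2 - 3z)
Step 1: -5z^2 * (z^2 - 3z) = -5z^4 + 15z^3; subtract.
Step 2: -2z * (z^2 - 3z) = -2z^3 + 6z^2; subtract.
Step 3: 3 * (z^2 - 3z) = 3z^2 - 9z; subtract.
Quotient: -5z^2 - 2z + 3, Remainder: -5z + 2


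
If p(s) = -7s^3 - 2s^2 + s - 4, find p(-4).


Using direct substitution:
  -7 * (-4)^3 = 448
  -2 * (-4)^2 = -32
  1 * (-4)^1 = -4
  constant: -4
Sum = 448 - 32 - 4 - 4 = 408


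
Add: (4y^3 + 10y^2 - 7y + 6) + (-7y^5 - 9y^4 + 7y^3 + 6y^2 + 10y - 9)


Align terms by degree and add:
  4y^3 + 10y^2 - 7y + 6
  -7y^5 - 9y^4 + 7y^3 + 6y^2 + 10y - 9
= -7y^5 - 9y^4 + 11y^3 + 16y^2 + 3y - 3


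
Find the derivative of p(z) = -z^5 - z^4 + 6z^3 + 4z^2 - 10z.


Apply the power rule term by term:
  d/dz(-z^5) = -5z^4
  d/dz(-z^4) = -4z^3
  d/dz(6z^3) = 18z^2
  d/dz(4z^2) = 8z
  d/dz(-10z) = -10
p'(z) = -5z^4 - 4z^3 + 18z^2 + 8z - 10


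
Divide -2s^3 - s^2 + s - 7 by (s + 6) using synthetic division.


Synthetic division with c = -6. Coefficients: -2, -1, 1, -7
Bring down -2.
  -2 * -6 = 12; 12 - 1 = 11
  11 * -6 = -66; -66 + 1 = -65
  -65 * -6 = 390; 390 - 7 = 383
Quotient: -2s^2 + 11s - 65, Remainder: 383


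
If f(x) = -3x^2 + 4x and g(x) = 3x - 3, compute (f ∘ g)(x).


Substitute g(x) into f:
f(g(x)) = -3*(3x - 3)^2 + 4*(3x - 3)
(3x - 3)^2 = 9x^2 - 18x + 9
Expand and combine: -27x^2 + 66x - 39


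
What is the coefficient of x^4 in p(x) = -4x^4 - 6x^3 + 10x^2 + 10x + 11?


Read off the coefficient of x^4: -4


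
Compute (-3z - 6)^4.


Expand (-3z - 6)^4 by repeated multiplication:
  (-3z - 6)^2 = 9z^2 + 36z + 36
  (-3z - 6)^3 = -27z^3 - 162z^2 - 324z - 216
= 81z^4 + 648z^3 + 1944z^2 + 2592z + 1296


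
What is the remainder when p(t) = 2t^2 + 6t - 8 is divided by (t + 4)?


By the Remainder Theorem, the remainder equals p(-4):
  2*(-4)^2 = 32
  6*(-4)^1 = -24
  constant: -8
Sum: 32 - 24 - 8 = 0


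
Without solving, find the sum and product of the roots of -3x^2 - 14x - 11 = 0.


For ax^2+bx+c=0: sum = -b/a, product = c/a.
a=-3, b=-14, c=-11
Sum = -(-14)/-3 = -14/3
Product = (-11)/-3 = 11/3


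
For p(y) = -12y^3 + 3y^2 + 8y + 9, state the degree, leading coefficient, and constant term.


Highest power of y is 3, with coefficient -12. Constant term is 9.
Degree = 3, leading coefficient = -12, constant term = 9


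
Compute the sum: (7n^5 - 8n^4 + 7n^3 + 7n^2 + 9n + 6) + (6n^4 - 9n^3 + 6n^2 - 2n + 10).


Align terms by degree and add:
  7n^5 - 8n^4 + 7n^3 + 7n^2 + 9n + 6
+ 6n^4 - 9n^3 + 6n^2 - 2n + 10
= 7n^5 - 2n^4 - 2n^3 + 13n^2 + 7n + 16


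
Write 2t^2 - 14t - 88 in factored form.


Roots satisfy r1 + r2 = -b/a = 7 and r1*r2 = c/a = -44.
So r1 = 11, r2 = -4.
2t^2 - 14t - 88 = 2(t - r1)(t - r2) = 2(t - 11)(t + 4)


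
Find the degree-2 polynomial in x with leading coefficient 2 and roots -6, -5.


p(x) = 2(x + 6)(x + 5)
Expand: 2x^2 + 22x + 60


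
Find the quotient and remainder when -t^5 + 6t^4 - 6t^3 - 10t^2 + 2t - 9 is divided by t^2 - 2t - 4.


(-t^5 + 6t^4 - 6t^3 - 10t^2 + 2t - 9) / (t^2 - 2t - 4)
Step 1: -t^3 * (t^2 - 2t - 4) = -t^5 + 2t^4 + 4t^3; subtract.
Step 2: 4t^2 * (t^2 - 2t - 4) = 4t^4 - 8t^3 - 16t^2; subtract.
Step 3: -2t * (t^2 - 2t - 4) = -2t^3 + 4t^2 + 8t; subtract.
Step 4: 2 * (t^2 - 2t - 4) = 2t^2 - 4t - 8; subtract.
Quotient: -t^3 + 4t^2 - 2t + 2, Remainder: -2t - 1


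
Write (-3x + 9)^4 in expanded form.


Expand (-3x + 9)^4 by repeated multiplication:
  (-3x + 9)^2 = 9x^2 - 54x + 81
  (-3x + 9)^3 = -27x^3 + 243x^2 - 729x + 729
= 81x^4 - 972x^3 + 4374x^2 - 8748x + 6561


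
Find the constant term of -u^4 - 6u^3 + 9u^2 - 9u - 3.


Read off the constant term: -3


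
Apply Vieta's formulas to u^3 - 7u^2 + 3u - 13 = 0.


Monic cubic u^3+bu^2+cu+d=0: sum=-b, pairwise sum=c, product=-d.
b=-7, c=3, d=-13
r1+r2+r3 = 7
r1r2+r1r3+r2r3 = 3
r1r2r3 = 13


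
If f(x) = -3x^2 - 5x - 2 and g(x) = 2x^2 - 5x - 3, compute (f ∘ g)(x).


Substitute g(x) into f:
f(g(x)) = -3*(2x^2 - 5x - 3)^2 + (-5)*(2x^2 - 5x - 3) + (-2)
(2x^2 - 5x - 3)^2 = 4x^4 - 20x^3 + 13x^2 + 30x + 9
Expand and combine: -12x^4 + 60x^3 - 49x^2 - 65x - 14


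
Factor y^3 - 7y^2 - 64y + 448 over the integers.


Try integer roots (divisors of 448). y=7: p(7)=0.
Divide out (y - 7): quotient is y^2 - 64.
Factor the quadratic: (y + 8)(y - 8)
Result: (y - 7)(y + 8)(y - 8)


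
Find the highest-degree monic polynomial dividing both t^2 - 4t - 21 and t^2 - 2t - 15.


Factor each:
  t^2 - 4t - 21 = (t + 3)(t - 7)
  t^2 - 2t - 15 = (t + 3)(t - 5)
Common monic factor: t + 3


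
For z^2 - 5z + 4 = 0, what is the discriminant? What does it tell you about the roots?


D = b^2 - 4ac = (-5)^2 - 4(1)(4) = 25 - 16 = 9
Since D > 0: two distinct rational roots


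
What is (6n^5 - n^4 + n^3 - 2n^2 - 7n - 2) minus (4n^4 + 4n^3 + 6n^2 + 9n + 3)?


Distribute the minus sign:
  (6n^5 - n^4 + n^3 - 2n^2 - 7n - 2)
- (4n^4 + 4n^3 + 6n^2 + 9n + 3)
Negate second polynomial: -4n^4 - 4n^3 - 6n^2 - 9n - 3
Add: 6n^5 - 5n^4 - 3n^3 - 8n^2 - 16n - 5


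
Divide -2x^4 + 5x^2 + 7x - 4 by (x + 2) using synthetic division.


Synthetic division with c = -2. Coefficients: -2, 0, 5, 7, -4
Bring down -2.
  -2 * -2 = 4; 4 + 0 = 4
  4 * -2 = -8; -8 + 5 = -3
  -3 * -2 = 6; 6 + 7 = 13
  13 * -2 = -26; -26 - 4 = -30
Quotient: -2x^3 + 4x^2 - 3x + 13, Remainder: -30


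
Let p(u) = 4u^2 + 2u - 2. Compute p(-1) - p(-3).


p(-1) = 0
p(-3) = 28
p(-1) - p(-3) = 0 - 28 = -28


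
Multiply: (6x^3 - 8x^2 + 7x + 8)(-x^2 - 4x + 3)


Distribute each term of the first polynomial:
  (6x^3)(-x^2 - 4x + 3) = -6x^5 - 24x^4 + 18x^3
  (-8x^2)(-x^2 - 4x + 3) = 8x^4 + 32x^3 - 24x^2
  (7x)(-x^2 - 4x + 3) = -7x^3 - 28x^2 + 21x
  (8)(-x^2 - 4x + 3) = -8x^2 - 32x + 24
Sum: -6x^5 - 16x^4 + 43x^3 - 60x^2 - 11x + 24


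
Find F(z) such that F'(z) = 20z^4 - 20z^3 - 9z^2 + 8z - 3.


Reverse power rule on each term:
  ∫ 20z^4 dz = 4z^5
  ∫ -20z^3 dz = -5z^4
  ∫ -9z^2 dz = -3z^3
  ∫ 8z dz = 4z^2
  ∫ -3 dz = -3z
F(z) = 4z^5 - 5z^4 - 3z^3 + 4z^2 - 3z + C


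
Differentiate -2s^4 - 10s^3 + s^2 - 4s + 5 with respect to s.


Apply the power rule term by term:
  d/ds(-2s^4) = -8s^3
  d/ds(-10s^3) = -30s^2
  d/ds(s^2) = 2s
  d/ds(-4s) = -4
  d/ds(5) = 0
p'(s) = -8s^3 - 30s^2 + 2s - 4


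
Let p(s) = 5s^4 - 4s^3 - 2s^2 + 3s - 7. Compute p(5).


Using direct substitution:
  5 * (5)^4 = 3125
  -4 * (5)^3 = -500
  -2 * (5)^2 = -50
  3 * (5)^1 = 15
  constant: -7
Sum = 3125 - 500 - 50 + 15 - 7 = 2583


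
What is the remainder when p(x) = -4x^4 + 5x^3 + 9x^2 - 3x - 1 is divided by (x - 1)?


By the Remainder Theorem, the remainder equals p(1):
  -4*(1)^4 = -4
  5*(1)^3 = 5
  9*(1)^2 = 9
  -3*(1)^1 = -3
  constant: -1
Sum: -4 + 5 + 9 - 3 - 1 = 6


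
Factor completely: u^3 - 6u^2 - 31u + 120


Try integer roots (divisors of 120). u=-5: p(-5)=0.
Divide out (u + 5): quotient is u^2 - 11u + 24.
Factor the quadratic: (u - 3)(u - 8)
Result: (u + 5)(u - 3)(u - 8)


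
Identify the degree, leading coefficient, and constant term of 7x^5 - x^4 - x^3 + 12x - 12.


Highest power of x is 5, with coefficient 7. Constant term is -12.
Degree = 5, leading coefficient = 7, constant term = -12


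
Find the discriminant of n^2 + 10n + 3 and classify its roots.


D = b^2 - 4ac = (10)^2 - 4(1)(3) = 100 - 12 = 88
Since D > 0: two distinct irrational roots


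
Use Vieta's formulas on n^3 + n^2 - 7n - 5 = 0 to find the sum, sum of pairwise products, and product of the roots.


Monic cubic n^3+bn^2+cn+d=0: sum=-b, pairwise sum=c, product=-d.
b=1, c=-7, d=-5
r1+r2+r3 = -1
r1r2+r1r3+r2r3 = -7
r1r2r3 = 5


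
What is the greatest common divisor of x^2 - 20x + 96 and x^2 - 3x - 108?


Factor each:
  x^2 - 20x + 96 = (x - 12)(x - 8)
  x^2 - 3x - 108 = (x - 12)(x + 9)
Common monic factor: x - 12


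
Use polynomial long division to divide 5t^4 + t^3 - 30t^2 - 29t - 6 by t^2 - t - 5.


(5t^4 + t^3 - 30t^2 - 29t - 6) / (t^2 - t - 5)
Step 1: 5t^2 * (t^2 - t - 5) = 5t^4 - 5t^3 - 25t^2; subtract.
Step 2: 6t * (t^2 - t - 5) = 6t^3 - 6t^2 - 30t; subtract.
Step 3: 1 * (t^2 - t - 5) = t^2 - t - 5; subtract.
Quotient: 5t^2 + 6t + 1, Remainder: 2t - 1


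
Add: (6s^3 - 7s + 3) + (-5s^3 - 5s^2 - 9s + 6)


Align terms by degree and add:
  6s^3 - 7s + 3
  -5s^3 - 5s^2 - 9s + 6
= s^3 - 5s^2 - 16s + 9


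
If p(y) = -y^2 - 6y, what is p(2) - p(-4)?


p(2) = -16
p(-4) = 8
p(2) - p(-4) = -16 - 8 = -24


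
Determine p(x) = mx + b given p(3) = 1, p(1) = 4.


p(x) = mx + b. Using p(3)=1, p(1)=4:
m = (1 - 4)/(3 - 1) = -3/2 = -3/2
b = 1 - m*(3) = 1 + 9/2 = 11/2
p(x) = -(3/2)x + (11/2)


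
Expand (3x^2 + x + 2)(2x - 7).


Distribute each term of the first polynomial:
  (3x^2)(2x - 7) = 6x^3 - 21x^2
  (x)(2x - 7) = 2x^2 - 7x
  (2)(2x - 7) = 4x - 14
Sum: 6x^3 - 19x^2 - 3x - 14


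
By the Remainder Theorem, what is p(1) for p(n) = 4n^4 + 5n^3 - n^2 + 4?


By the Remainder Theorem, the remainder equals p(1):
  4*(1)^4 = 4
  5*(1)^3 = 5
  -1*(1)^2 = -1
  0*(1)^1 = 0
  constant: 4
Sum: 4 + 5 - 1 + 0 + 4 = 12


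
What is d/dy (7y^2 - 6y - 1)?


Apply the power rule term by term:
  d/dy(7y^2) = 14y
  d/dy(-6y) = -6
  d/dy(-1) = 0
p'(y) = 14y - 6


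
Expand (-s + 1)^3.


Expand (-s + 1)^3 by repeated multiplication:
  (-s + 1)^2 = s^2 - 2s + 1
= -s^3 + 3s^2 - 3s + 1


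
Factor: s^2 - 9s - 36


Roots satisfy r1 + r2 = -b/a = 9 and r1*r2 = c/a = -36.
So r1 = -3, r2 = 12.
s^2 - 9s - 36 = (s - r1)(s - r2) = (s + 3)(s - 12)


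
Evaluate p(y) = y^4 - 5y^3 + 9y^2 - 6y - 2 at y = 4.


Using direct substitution:
  1 * (4)^4 = 256
  -5 * (4)^3 = -320
  9 * (4)^2 = 144
  -6 * (4)^1 = -24
  constant: -2
Sum = 256 - 320 + 144 - 24 - 2 = 54


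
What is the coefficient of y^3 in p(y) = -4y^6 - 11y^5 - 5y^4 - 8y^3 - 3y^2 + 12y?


Read off the coefficient of y^3: -8


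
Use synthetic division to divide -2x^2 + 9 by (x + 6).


Synthetic division with c = -6. Coefficients: -2, 0, 9
Bring down -2.
  -2 * -6 = 12; 12 + 0 = 12
  12 * -6 = -72; -72 + 9 = -63
Quotient: -2x + 12, Remainder: -63


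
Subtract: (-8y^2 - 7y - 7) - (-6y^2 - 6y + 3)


Distribute the minus sign:
  (-8y^2 - 7y - 7)
- (-6y^2 - 6y + 3)
Negate second polynomial: 6y^2 + 6y - 3
Add: -2y^2 - y - 10


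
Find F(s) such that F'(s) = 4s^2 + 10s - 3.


Reverse power rule on each term:
  ∫ 4s^2 ds = (4/3)s^3
  ∫ 10s ds = 5s^2
  ∫ -3 ds = -3s
F(s) = (4/3)s^3 + 5s^2 - 3s + C


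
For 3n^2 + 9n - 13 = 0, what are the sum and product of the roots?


For an^2+bn+c=0: sum = -b/a, product = c/a.
a=3, b=9, c=-13
Sum = -(9)/3 = -3
Product = (-13)/3 = -13/3


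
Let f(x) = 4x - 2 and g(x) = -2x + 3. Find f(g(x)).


Substitute g(x) into f:
f(g(x)) = 4*(-2x + 3) + (-2)
Expand and combine: -8x + 10


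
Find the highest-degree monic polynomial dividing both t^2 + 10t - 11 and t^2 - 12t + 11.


Factor each:
  t^2 + 10t - 11 = (t - 1)(t + 11)
  t^2 - 12t + 11 = (t - 1)(t - 11)
Common monic factor: t - 1


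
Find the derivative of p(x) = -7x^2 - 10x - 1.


Apply the power rule term by term:
  d/dx(-7x^2) = -14x
  d/dx(-10x) = -10
  d/dx(-1) = 0
p'(x) = -14x - 10


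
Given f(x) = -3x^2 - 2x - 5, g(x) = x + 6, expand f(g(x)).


Substitute g(x) into f:
f(g(x)) = -3*(x + 6)^2 + (-2)*(x + 6) + (-5)
(x + 6)^2 = x^2 + 12x + 36
Expand and combine: -3x^2 - 38x - 125


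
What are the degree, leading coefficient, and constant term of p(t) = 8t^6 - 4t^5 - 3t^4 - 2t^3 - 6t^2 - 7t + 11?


Highest power of t is 6, with coefficient 8. Constant term is 11.
Degree = 6, leading coefficient = 8, constant term = 11


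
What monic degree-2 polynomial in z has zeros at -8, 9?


p(z) = (z + 8)(z - 9)
Expand: z^2 - z - 72


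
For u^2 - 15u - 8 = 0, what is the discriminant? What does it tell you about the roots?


D = b^2 - 4ac = (-15)^2 - 4(1)(-8) = 225 + 32 = 257
Since D > 0: two distinct irrational roots


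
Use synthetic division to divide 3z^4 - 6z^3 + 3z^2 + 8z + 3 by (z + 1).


Synthetic division with c = -1. Coefficients: 3, -6, 3, 8, 3
Bring down 3.
  3 * -1 = -3; -3 - 6 = -9
  -9 * -1 = 9; 9 + 3 = 12
  12 * -1 = -12; -12 + 8 = -4
  -4 * -1 = 4; 4 + 3 = 7
Quotient: 3z^3 - 9z^2 + 12z - 4, Remainder: 7


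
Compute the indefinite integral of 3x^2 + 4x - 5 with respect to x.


Reverse power rule on each term:
  ∫ 3x^2 dx = x^3
  ∫ 4x dx = 2x^2
  ∫ -5 dx = -5x
F(x) = x^3 + 2x^2 - 5x + C


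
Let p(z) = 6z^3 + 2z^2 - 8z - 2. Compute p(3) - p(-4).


p(3) = 154
p(-4) = -322
p(3) - p(-4) = 154 + 322 = 476


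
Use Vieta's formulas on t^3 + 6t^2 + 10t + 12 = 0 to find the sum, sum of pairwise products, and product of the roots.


Monic cubic t^3+bt^2+ct+d=0: sum=-b, pairwise sum=c, product=-d.
b=6, c=10, d=12
r1+r2+r3 = -6
r1r2+r1r3+r2r3 = 10
r1r2r3 = -12


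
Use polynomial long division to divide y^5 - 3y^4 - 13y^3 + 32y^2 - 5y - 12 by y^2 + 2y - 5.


(y^5 - 3y^4 - 13y^3 + 32y^2 - 5y - 12) / (y^2 + 2y - 5)
Step 1: y^3 * (y^2 + 2y - 5) = y^5 + 2y^4 - 5y^3; subtract.
Step 2: -5y^2 * (y^2 + 2y - 5) = -5y^4 - 10y^3 + 25y^2; subtract.
Step 3: 2y * (y^2 + 2y - 5) = 2y^3 + 4y^2 - 10y; subtract.
Step 4: 3 * (y^2 + 2y - 5) = 3y^2 + 6y - 15; subtract.
Quotient: y^3 - 5y^2 + 2y + 3, Remainder: -y + 3


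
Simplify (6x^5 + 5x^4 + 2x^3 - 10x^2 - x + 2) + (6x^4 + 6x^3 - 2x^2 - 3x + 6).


Align terms by degree and add:
  6x^5 + 5x^4 + 2x^3 - 10x^2 - x + 2
+ 6x^4 + 6x^3 - 2x^2 - 3x + 6
= 6x^5 + 11x^4 + 8x^3 - 12x^2 - 4x + 8


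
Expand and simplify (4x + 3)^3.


Expand (4x + 3)^3 by repeated multiplication:
  (4x + 3)^2 = 16x^2 + 24x + 9
= 64x^3 + 144x^2 + 108x + 27


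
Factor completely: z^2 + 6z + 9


Roots satisfy r1 + r2 = -b/a = -6 and r1*r2 = c/a = 9.
So r1 = -3, r2 = -3.
z^2 + 6z + 9 = (z - r1)(z - r2) = (z + 3)(z + 3)


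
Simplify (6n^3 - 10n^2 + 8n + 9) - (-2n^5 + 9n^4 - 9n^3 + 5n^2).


Distribute the minus sign:
  (6n^3 - 10n^2 + 8n + 9)
- (-2n^5 + 9n^4 - 9n^3 + 5n^2)
Negate second polynomial: 2n^5 - 9n^4 + 9n^3 - 5n^2
Add: 2n^5 - 9n^4 + 15n^3 - 15n^2 + 8n + 9


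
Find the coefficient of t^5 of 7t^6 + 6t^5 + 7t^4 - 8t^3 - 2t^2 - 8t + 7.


Read off the coefficient of t^5: 6


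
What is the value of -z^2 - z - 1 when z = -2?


Using direct substitution:
  -1 * (-2)^2 = -4
  -1 * (-2)^1 = 2
  constant: -1
Sum = -4 + 2 - 1 = -3


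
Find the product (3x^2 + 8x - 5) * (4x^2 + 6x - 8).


Distribute each term of the first polynomial:
  (3x^2)(4x^2 + 6x - 8) = 12x^4 + 18x^3 - 24x^2
  (8x)(4x^2 + 6x - 8) = 32x^3 + 48x^2 - 64x
  (-5)(4x^2 + 6x - 8) = -20x^2 - 30x + 40
Sum: 12x^4 + 50x^3 + 4x^2 - 94x + 40


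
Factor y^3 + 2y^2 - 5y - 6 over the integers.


Try integer roots (divisors of -6). y=-3: p(-3)=0.
Divide out (y + 3): quotient is y^2 - y - 2.
Factor the quadratic: (y + 1)(y - 2)
Result: (y + 3)(y + 1)(y - 2)


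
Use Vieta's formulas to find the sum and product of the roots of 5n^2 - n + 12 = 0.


For an^2+bn+c=0: sum = -b/a, product = c/a.
a=5, b=-1, c=12
Sum = -(-1)/5 = 1/5
Product = (12)/5 = 12/5


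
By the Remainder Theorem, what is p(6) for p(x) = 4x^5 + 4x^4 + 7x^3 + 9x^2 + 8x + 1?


By the Remainder Theorem, the remainder equals p(6):
  4*(6)^5 = 31104
  4*(6)^4 = 5184
  7*(6)^3 = 1512
  9*(6)^2 = 324
  8*(6)^1 = 48
  constant: 1
Sum: 31104 + 5184 + 1512 + 324 + 48 + 1 = 38173


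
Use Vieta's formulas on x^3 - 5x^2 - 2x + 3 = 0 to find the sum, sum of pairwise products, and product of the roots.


Monic cubic x^3+bx^2+cx+d=0: sum=-b, pairwise sum=c, product=-d.
b=-5, c=-2, d=3
r1+r2+r3 = 5
r1r2+r1r3+r2r3 = -2
r1r2r3 = -3


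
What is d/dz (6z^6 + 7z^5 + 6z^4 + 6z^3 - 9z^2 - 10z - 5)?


Apply the power rule term by term:
  d/dz(6z^6) = 36z^5
  d/dz(7z^5) = 35z^4
  d/dz(6z^4) = 24z^3
  d/dz(6z^3) = 18z^2
  d/dz(-9z^2) = -18z
  d/dz(-10z) = -10
  d/dz(-5) = 0
p'(z) = 36z^5 + 35z^4 + 24z^3 + 18z^2 - 18z - 10


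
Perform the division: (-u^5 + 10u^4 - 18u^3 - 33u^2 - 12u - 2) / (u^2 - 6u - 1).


(-u^5 + 10u^4 - 18u^3 - 33u^2 - 12u - 2) / (u^2 - 6u - 1)
Step 1: -u^3 * (u^2 - 6u - 1) = -u^5 + 6u^4 + u^3; subtract.
Step 2: 4u^2 * (u^2 - 6u - 1) = 4u^4 - 24u^3 - 4u^2; subtract.
Step 3: 5u * (u^2 - 6u - 1) = 5u^3 - 30u^2 - 5u; subtract.
Step 4: 1 * (u^2 - 6u - 1) = u^2 - 6u - 1; subtract.
Quotient: -u^3 + 4u^2 + 5u + 1, Remainder: -u - 1


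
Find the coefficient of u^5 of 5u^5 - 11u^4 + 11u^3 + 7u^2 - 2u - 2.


Read off the coefficient of u^5: 5


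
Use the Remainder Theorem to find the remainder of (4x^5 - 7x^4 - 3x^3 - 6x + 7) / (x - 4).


By the Remainder Theorem, the remainder equals p(4):
  4*(4)^5 = 4096
  -7*(4)^4 = -1792
  -3*(4)^3 = -192
  0*(4)^2 = 0
  -6*(4)^1 = -24
  constant: 7
Sum: 4096 - 1792 - 192 + 0 - 24 + 7 = 2095


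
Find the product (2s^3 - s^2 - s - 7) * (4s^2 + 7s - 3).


Distribute each term of the first polynomial:
  (2s^3)(4s^2 + 7s - 3) = 8s^5 + 14s^4 - 6s^3
  (-s^2)(4s^2 + 7s - 3) = -4s^4 - 7s^3 + 3s^2
  (-s)(4s^2 + 7s - 3) = -4s^3 - 7s^2 + 3s
  (-7)(4s^2 + 7s - 3) = -28s^2 - 49s + 21
Sum: 8s^5 + 10s^4 - 17s^3 - 32s^2 - 46s + 21


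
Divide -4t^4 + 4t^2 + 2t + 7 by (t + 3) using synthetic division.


Synthetic division with c = -3. Coefficients: -4, 0, 4, 2, 7
Bring down -4.
  -4 * -3 = 12; 12 + 0 = 12
  12 * -3 = -36; -36 + 4 = -32
  -32 * -3 = 96; 96 + 2 = 98
  98 * -3 = -294; -294 + 7 = -287
Quotient: -4t^3 + 12t^2 - 32t + 98, Remainder: -287


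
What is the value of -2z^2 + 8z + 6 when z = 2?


Using direct substitution:
  -2 * (2)^2 = -8
  8 * (2)^1 = 16
  constant: 6
Sum = -8 + 16 + 6 = 14


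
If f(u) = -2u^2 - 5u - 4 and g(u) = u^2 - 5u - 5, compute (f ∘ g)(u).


Substitute g(u) into f:
f(g(u)) = -2*(u^2 - 5u - 5)^2 + (-5)*(u^2 - 5u - 5) + (-4)
(u^2 - 5u - 5)^2 = u^4 - 10u^3 + 15u^2 + 50u + 25
Expand and combine: -2u^4 + 20u^3 - 35u^2 - 75u - 29


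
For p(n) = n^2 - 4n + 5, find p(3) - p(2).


p(3) = 2
p(2) = 1
p(3) - p(2) = 2 - 1 = 1


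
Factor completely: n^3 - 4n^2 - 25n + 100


Try integer roots (divisors of 100). n=-5: p(-5)=0.
Divide out (n + 5): quotient is n^2 - 9n + 20.
Factor the quadratic: (n - 5)(n - 4)
Result: (n + 5)(n - 5)(n - 4)


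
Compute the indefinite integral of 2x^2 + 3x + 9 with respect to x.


Reverse power rule on each term:
  ∫ 2x^2 dx = (2/3)x^3
  ∫ 3x dx = (3/2)x^2
  ∫ 9 dx = 9x
F(x) = (2/3)x^3 + (3/2)x^2 + 9x + C


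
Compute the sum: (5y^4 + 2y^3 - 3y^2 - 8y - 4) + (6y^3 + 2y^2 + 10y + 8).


Align terms by degree and add:
  5y^4 + 2y^3 - 3y^2 - 8y - 4
+ 6y^3 + 2y^2 + 10y + 8
= 5y^4 + 8y^3 - y^2 + 2y + 4


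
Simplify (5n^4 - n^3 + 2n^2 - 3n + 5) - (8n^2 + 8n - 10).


Distribute the minus sign:
  (5n^4 - n^3 + 2n^2 - 3n + 5)
- (8n^2 + 8n - 10)
Negate second polynomial: -8n^2 - 8n + 10
Add: 5n^4 - n^3 - 6n^2 - 11n + 15


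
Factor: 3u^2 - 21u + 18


Roots satisfy r1 + r2 = -b/a = 7 and r1*r2 = c/a = 6.
So r1 = 6, r2 = 1.
3u^2 - 21u + 18 = 3(u - r1)(u - r2) = 3(u - 6)(u - 1)


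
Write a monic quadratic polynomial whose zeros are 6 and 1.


p(z) = (z - 6)(z - 1)
Expand: z^2 - 7z + 6


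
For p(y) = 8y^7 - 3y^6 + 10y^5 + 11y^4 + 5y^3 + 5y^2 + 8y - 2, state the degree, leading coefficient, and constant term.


Highest power of y is 7, with coefficient 8. Constant term is -2.
Degree = 7, leading coefficient = 8, constant term = -2


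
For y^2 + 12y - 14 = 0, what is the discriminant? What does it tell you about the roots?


D = b^2 - 4ac = (12)^2 - 4(1)(-14) = 144 + 56 = 200
Since D > 0: two distinct irrational roots


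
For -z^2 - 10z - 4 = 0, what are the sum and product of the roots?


For az^2+bz+c=0: sum = -b/a, product = c/a.
a=-1, b=-10, c=-4
Sum = -(-10)/-1 = -10
Product = (-4)/-1 = 4


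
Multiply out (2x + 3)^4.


Expand (2x + 3)^4 by repeated multiplication:
  (2x + 3)^2 = 4x^2 + 12x + 9
  (2x + 3)^3 = 8x^3 + 36x^2 + 54x + 27
= 16x^4 + 96x^3 + 216x^2 + 216x + 81


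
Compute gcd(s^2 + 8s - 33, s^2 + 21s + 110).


Factor each:
  s^2 + 8s - 33 = (s + 11)(s - 3)
  s^2 + 21s + 110 = (s + 11)(s + 10)
Common monic factor: s + 11


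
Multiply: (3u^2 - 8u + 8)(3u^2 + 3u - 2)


Distribute each term of the first polynomial:
  (3u^2)(3u^2 + 3u - 2) = 9u^4 + 9u^3 - 6u^2
  (-8u)(3u^2 + 3u - 2) = -24u^3 - 24u^2 + 16u
  (8)(3u^2 + 3u - 2) = 24u^2 + 24u - 16
Sum: 9u^4 - 15u^3 - 6u^2 + 40u - 16


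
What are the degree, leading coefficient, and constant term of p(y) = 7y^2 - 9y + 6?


Highest power of y is 2, with coefficient 7. Constant term is 6.
Degree = 2, leading coefficient = 7, constant term = 6


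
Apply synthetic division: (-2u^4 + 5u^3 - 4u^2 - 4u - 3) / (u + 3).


Synthetic division with c = -3. Coefficients: -2, 5, -4, -4, -3
Bring down -2.
  -2 * -3 = 6; 6 + 5 = 11
  11 * -3 = -33; -33 - 4 = -37
  -37 * -3 = 111; 111 - 4 = 107
  107 * -3 = -321; -321 - 3 = -324
Quotient: -2u^3 + 11u^2 - 37u + 107, Remainder: -324
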